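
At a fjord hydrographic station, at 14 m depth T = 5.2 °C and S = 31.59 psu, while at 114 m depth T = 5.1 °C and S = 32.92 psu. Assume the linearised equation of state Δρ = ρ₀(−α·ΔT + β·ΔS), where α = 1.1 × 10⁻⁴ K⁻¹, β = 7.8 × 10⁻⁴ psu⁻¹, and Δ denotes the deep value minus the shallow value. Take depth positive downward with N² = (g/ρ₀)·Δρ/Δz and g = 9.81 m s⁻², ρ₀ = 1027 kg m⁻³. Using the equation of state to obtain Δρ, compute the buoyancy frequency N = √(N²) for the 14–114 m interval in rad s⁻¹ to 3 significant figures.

ΔT = -0.1 K, ΔS = +1.33 psu (deep − shallow).
Δρ/ρ₀ = −αΔT + βΔS = 1.10 × 10⁻⁵ + 1.0374 × 10⁻³ = 1.0484 × 10⁻³, so Δρ ≈ 1.077 kg m⁻³.
N² = (g/ρ₀)·Δρ/Δz = g·(Δρ/ρ₀)/Δz = 9.81 × 1.0484 × 10⁻³ / 100 = 1.0285 × 10⁻⁴ s⁻².
N = √(1.0285 × 10⁻⁴) = 0.010141 rad s⁻¹ ≈ 0.0101 rad s⁻¹.

0.0101 rad s⁻¹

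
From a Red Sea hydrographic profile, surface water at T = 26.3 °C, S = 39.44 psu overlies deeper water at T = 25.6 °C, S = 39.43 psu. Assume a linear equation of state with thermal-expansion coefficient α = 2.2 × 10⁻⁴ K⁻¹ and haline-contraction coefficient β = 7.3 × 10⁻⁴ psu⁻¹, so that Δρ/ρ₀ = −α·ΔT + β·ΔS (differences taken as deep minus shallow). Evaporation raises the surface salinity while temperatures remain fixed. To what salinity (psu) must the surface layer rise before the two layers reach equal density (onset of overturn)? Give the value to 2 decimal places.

39.64 psu

Neutral buoyancy requires −α(T_deep − T_surf) + β(S_deep − S_surf′) = 0.
S_surf′ = S_deep − (α/β)·ΔT = 39.43 − (2.2 × 10⁻⁴/7.3 × 10⁻⁴)·(-0.7) = 39.6410 psu.
Increase required: 39.6410 − 39.44 = 0.2010 psu.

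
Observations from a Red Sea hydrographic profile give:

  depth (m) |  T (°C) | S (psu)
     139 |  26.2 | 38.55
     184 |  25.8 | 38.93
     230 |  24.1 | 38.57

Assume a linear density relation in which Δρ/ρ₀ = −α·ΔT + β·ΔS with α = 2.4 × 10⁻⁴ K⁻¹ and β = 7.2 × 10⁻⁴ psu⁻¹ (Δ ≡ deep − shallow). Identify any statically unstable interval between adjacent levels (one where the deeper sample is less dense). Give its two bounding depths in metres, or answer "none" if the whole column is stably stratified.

Evaluate Δρ/ρ₀ = −αΔT + βΔS across each adjacent pair:
  139–184 m: −αΔT+βΔS = −(2.4 × 10⁻⁴)(-0.4)+(7.2 × 10⁻⁴)(+0.38) = 3.7 × 10⁻⁴ → stable
  184–230 m: −αΔT+βΔS = −(2.4 × 10⁻⁴)(-1.7)+(7.2 × 10⁻⁴)(-0.36) = 1.5 × 10⁻⁴ → stable
Every interval has Δρ > 0: the column is stably stratified throughout.

none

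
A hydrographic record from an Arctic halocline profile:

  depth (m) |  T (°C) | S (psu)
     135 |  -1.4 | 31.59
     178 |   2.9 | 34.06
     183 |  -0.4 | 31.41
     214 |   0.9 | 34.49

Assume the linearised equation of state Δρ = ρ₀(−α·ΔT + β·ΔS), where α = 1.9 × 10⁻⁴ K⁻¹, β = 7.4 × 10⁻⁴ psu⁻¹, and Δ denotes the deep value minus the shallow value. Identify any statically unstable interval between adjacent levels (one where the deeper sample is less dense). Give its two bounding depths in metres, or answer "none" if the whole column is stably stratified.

Evaluate Δρ/ρ₀ = −αΔT + βΔS across each adjacent pair:
  135–178 m: −αΔT+βΔS = −(1.9 × 10⁻⁴)(+4.3)+(7.4 × 10⁻⁴)(+2.47) = 1.0 × 10⁻³ → stable
  178–183 m: −αΔT+βΔS = −(1.9 × 10⁻⁴)(-3.3)+(7.4 × 10⁻⁴)(-2.65) = -1.3 × 10⁻³ → UNSTABLE
  183–214 m: −αΔT+βΔS = −(1.9 × 10⁻⁴)(+1.3)+(7.4 × 10⁻⁴)(+3.08) = 2.0 × 10⁻³ → stable
The 178–183 m interval has Δρ < 0: lighter water underlies denser water.

178–183 m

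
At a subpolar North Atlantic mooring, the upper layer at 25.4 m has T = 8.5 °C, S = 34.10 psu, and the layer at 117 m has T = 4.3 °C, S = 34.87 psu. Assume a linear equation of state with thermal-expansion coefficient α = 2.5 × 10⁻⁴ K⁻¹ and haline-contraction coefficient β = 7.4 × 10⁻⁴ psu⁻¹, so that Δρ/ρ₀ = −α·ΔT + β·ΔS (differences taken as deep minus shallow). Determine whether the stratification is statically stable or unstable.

stable

ΔT = 4.3 − 8.5 = -4.2 K and ΔS = 34.87 − 34.10 = +0.77 psu (deep − shallow).
−αΔT = 1.05 × 10⁻³; βΔS = 5.698 × 10⁻⁴; sum Δρ/ρ₀ = 1.6198 × 10⁻³.
Δρ/ρ₀ > 0, so Δρ > 0: deeper water is denser → statically stable.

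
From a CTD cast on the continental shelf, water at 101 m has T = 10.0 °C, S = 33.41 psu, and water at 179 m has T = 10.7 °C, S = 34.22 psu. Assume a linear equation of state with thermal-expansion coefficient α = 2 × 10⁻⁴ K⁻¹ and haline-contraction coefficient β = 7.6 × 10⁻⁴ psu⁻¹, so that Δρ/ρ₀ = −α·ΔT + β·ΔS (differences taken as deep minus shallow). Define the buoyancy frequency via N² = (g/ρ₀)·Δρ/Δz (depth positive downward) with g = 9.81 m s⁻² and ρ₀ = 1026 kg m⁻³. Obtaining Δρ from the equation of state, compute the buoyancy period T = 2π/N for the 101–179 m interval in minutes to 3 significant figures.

13.5 min

ΔT = +0.7 K, ΔS = +0.81 psu (deep − shallow).
Δρ/ρ₀ = −αΔT + βΔS = -1.40 × 10⁻⁴ + 6.156 × 10⁻⁴ = 4.756 × 10⁻⁴, so Δρ ≈ 0.4880 kg m⁻³.
N² = (g/ρ₀)·Δρ/Δz = g·(Δρ/ρ₀)/Δz = 9.81 × 4.756 × 10⁻⁴ / 78 = 5.9816 × 10⁻⁵ s⁻².
N = √(5.9816 × 10⁻⁵) = 7.7341 × 10⁻³ rad s⁻¹ → T = 2π/N = 812.40 s = 13.540 min ≈ 13.5 min.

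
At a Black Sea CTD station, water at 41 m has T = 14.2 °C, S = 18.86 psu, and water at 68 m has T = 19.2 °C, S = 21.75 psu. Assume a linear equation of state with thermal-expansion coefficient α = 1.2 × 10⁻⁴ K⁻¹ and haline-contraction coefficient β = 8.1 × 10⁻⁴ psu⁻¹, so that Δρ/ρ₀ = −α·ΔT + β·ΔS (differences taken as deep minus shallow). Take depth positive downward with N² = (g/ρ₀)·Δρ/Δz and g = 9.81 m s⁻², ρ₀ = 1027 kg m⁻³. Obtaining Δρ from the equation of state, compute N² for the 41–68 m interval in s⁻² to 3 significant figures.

ΔT = +5.0 K, ΔS = +2.89 psu (deep − shallow).
Δρ/ρ₀ = −αΔT + βΔS = -6.00 × 10⁻⁴ + 2.3409 × 10⁻³ = 1.7409 × 10⁻³, so Δρ ≈ 1.788 kg m⁻³.
N² = (g/ρ₀)·Δρ/Δz = g·(Δρ/ρ₀)/Δz = 9.81 × 1.7409 × 10⁻³ / 27 = 6.3253 × 10⁻⁴ s⁻² ≈ 6.33 × 10⁻⁴ s⁻².

6.33 × 10⁻⁴ s⁻²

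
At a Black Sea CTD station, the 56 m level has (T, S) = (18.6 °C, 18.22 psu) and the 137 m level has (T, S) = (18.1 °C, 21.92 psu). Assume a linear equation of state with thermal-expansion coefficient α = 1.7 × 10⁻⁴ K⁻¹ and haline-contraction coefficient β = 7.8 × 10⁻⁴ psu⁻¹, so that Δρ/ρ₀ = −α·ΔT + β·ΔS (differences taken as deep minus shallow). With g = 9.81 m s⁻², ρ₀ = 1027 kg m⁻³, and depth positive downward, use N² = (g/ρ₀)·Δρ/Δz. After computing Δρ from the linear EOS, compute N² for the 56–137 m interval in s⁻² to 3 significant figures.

ΔT = -0.5 K, ΔS = +3.70 psu (deep − shallow).
Δρ/ρ₀ = −αΔT + βΔS = 8.50 × 10⁻⁵ + 2.886 × 10⁻³ = 2.971 × 10⁻³, so Δρ ≈ 3.051 kg m⁻³.
N² = (g/ρ₀)·Δρ/Δz = g·(Δρ/ρ₀)/Δz = 9.81 × 2.971 × 10⁻³ / 81 = 3.5982 × 10⁻⁴ s⁻² ≈ 3.60 × 10⁻⁴ s⁻².

3.60 × 10⁻⁴ s⁻²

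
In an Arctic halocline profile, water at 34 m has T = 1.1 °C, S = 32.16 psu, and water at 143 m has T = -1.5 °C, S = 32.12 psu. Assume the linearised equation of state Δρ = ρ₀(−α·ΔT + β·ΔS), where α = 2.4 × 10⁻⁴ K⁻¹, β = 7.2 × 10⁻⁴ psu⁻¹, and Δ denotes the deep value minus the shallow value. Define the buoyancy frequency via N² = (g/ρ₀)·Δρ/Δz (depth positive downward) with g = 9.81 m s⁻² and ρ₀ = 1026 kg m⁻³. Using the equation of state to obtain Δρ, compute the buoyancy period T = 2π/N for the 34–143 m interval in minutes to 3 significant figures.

14.3 min

ΔT = -2.6 K, ΔS = -0.04 psu (deep − shallow).
Δρ/ρ₀ = −αΔT + βΔS = 6.24 × 10⁻⁴ − 2.88 × 10⁻⁵ = 5.952 × 10⁻⁴, so Δρ ≈ 0.6107 kg m⁻³.
N² = (g/ρ₀)·Δρ/Δz = g·(Δρ/ρ₀)/Δz = 9.81 × 5.952 × 10⁻⁴ / 109 = 5.3568 × 10⁻⁵ s⁻².
N = √(5.3568 × 10⁻⁵) = 7.3190 × 10⁻³ rad s⁻¹ → T = 2π/N = 858.48 s = 14.308 min ≈ 14.3 min.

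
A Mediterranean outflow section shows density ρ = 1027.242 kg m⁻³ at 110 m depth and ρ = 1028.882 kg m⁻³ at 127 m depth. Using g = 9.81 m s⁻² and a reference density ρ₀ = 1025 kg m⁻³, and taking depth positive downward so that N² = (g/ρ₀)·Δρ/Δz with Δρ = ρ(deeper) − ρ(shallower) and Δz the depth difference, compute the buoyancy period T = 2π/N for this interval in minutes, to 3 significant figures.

Δρ = 1028.882 − 1027.242 = 1.640 kg m⁻³ over Δz = 127 − 110 = 17 m.
N² = (9.81/1025) × (1.640/17) = 9.2329 × 10⁻⁴ s⁻².
N = √(9.2329 × 10⁻⁴) = 0.030386 rad s⁻¹, so T = 2π/N = 206.78 s = 3.4463 min ≈ 3.45 min.

3.45 min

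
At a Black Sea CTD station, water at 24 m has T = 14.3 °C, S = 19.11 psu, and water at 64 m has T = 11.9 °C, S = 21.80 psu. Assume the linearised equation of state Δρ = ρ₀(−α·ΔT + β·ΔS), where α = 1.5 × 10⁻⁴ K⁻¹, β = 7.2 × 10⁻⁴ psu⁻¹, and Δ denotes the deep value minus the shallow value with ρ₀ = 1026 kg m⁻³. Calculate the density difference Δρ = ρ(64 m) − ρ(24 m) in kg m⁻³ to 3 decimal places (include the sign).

ΔT = -2.4 K, ΔS = +2.69 psu (deep − shallow).
Δρ/ρ₀ = −(1.5 × 10⁻⁴)(-2.4) + (7.2 × 10⁻⁴)(+2.69) = 2.2968 × 10⁻³.
Δρ = 1026 × (2.2968 × 10⁻³) = +2.357 kg m⁻³.
Positive Δρ: denser below, stable.

+2.357 kg m⁻³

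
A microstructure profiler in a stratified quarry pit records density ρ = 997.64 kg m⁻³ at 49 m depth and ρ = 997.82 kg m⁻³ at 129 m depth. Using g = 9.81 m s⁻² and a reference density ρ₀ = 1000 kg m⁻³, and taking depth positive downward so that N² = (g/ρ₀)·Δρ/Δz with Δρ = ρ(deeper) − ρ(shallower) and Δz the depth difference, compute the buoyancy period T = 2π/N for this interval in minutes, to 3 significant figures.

Δρ = 997.82 − 997.64 = 0.18 kg m⁻³ over Δz = 129 − 49 = 80 m.
N² = (9.81/1000) × (0.18/80) = 2.2072 × 10⁻⁵ s⁻².
N = √(2.2072 × 10⁻⁵) = 4.6981 × 10⁻³ rad s⁻¹, so T = 2π/N = 1.3374 × 10³ s = 22.290 min ≈ 22.3 min.

22.3 min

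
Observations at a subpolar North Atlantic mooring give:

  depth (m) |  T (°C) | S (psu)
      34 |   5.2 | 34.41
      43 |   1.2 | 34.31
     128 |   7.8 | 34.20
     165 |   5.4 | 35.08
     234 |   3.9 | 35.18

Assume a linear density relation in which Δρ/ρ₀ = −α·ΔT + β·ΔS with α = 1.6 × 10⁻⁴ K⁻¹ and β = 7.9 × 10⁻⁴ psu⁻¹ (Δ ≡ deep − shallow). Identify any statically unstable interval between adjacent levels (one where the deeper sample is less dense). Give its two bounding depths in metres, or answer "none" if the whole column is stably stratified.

Evaluate Δρ/ρ₀ = −αΔT + βΔS across each adjacent pair:
  34–43 m: −αΔT+βΔS = −(1.6 × 10⁻⁴)(-4.0)+(7.9 × 10⁻⁴)(-0.10) = 5.6 × 10⁻⁴ → stable
  43–128 m: −αΔT+βΔS = −(1.6 × 10⁻⁴)(+6.6)+(7.9 × 10⁻⁴)(-0.11) = -1.1 × 10⁻³ → UNSTABLE
  128–165 m: −αΔT+βΔS = −(1.6 × 10⁻⁴)(-2.4)+(7.9 × 10⁻⁴)(+0.88) = 1.1 × 10⁻³ → stable
  165–234 m: −αΔT+βΔS = −(1.6 × 10⁻⁴)(-1.5)+(7.9 × 10⁻⁴)(+0.10) = 3.2 × 10⁻⁴ → stable
The 43–128 m interval has Δρ < 0: lighter water underlies denser water.

43–128 m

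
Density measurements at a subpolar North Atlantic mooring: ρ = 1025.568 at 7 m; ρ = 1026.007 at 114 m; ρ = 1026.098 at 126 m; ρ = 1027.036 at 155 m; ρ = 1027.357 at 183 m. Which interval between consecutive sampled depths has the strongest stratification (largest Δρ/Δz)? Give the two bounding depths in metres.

Compute the density gradient over each adjacent pair:
  7–114 m: Δρ/Δz = 0.439/107 = 4.1 × 10⁻³ kg m⁻⁴
  114–126 m: Δρ/Δz = 0.091/12 = 7.6 × 10⁻³ kg m⁻⁴
  126–155 m: Δρ/Δz = 0.938/29 = 0.032 kg m⁻⁴
  155–183 m: Δρ/Δz = 0.321/28 = 0.011 kg m⁻⁴
The largest gradient is in the 126–155 m interval — the pycnocline.

126–155 m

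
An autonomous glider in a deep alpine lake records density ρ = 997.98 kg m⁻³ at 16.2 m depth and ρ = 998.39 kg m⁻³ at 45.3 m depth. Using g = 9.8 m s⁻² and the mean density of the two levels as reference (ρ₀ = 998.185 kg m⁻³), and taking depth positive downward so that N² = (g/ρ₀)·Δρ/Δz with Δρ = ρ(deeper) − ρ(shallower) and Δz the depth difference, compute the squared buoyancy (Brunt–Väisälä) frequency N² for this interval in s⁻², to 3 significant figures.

Δρ = 998.39 − 997.98 = 0.41 kg m⁻³ over Δz = 45.3 − 16.2 = 29.1 m.
N² = (9.8/998.185) × (0.41/29.1) = 1.3833 × 10⁻⁴ s⁻² ≈ 1.38 × 10⁻⁴ s⁻².

1.38 × 10⁻⁴ s⁻²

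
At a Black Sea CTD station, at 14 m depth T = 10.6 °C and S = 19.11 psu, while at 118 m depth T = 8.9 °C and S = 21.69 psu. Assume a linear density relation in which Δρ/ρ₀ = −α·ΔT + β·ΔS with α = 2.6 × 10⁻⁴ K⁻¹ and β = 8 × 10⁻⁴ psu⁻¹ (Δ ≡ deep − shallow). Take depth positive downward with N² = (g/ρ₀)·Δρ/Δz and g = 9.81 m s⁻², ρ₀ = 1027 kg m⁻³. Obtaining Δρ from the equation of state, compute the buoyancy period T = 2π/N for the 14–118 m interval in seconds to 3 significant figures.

ΔT = -1.7 K, ΔS = +2.58 psu (deep − shallow).
Δρ/ρ₀ = −αΔT + βΔS = 4.42 × 10⁻⁴ + 2.064 × 10⁻³ = 2.506 × 10⁻³, so Δρ ≈ 2.574 kg m⁻³.
N² = (g/ρ₀)·Δρ/Δz = g·(Δρ/ρ₀)/Δz = 9.81 × 2.506 × 10⁻³ / 104 = 2.3638 × 10⁻⁴ s⁻².
N = √(2.3638 × 10⁻⁴) = 0.015375 rad s⁻¹ → T = 2π/N = 408.66 s ≈ 409 s.

409 s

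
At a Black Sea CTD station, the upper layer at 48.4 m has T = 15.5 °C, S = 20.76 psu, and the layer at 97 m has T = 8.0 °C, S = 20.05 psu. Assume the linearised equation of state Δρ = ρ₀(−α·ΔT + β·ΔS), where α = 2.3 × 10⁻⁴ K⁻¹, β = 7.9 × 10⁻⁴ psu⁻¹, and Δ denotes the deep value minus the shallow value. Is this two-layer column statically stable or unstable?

stable

ΔT = 8.0 − 15.5 = -7.5 K and ΔS = 20.05 − 20.76 = -0.71 psu (deep − shallow).
−αΔT = 1.725 × 10⁻³; βΔS = -5.609 × 10⁻⁴; sum Δρ/ρ₀ = 1.1641 × 10⁻³.
Δρ/ρ₀ > 0, so Δρ > 0: deeper water is denser → statically stable.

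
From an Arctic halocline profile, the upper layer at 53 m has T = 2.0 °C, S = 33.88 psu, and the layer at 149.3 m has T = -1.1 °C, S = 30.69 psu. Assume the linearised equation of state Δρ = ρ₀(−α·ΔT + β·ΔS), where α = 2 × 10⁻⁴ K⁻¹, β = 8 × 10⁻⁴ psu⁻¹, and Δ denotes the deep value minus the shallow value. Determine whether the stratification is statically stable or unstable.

unstable

ΔT = -1.1 − 2.0 = -3.1 K and ΔS = 30.69 − 33.88 = -3.19 psu (deep − shallow).
−αΔT = 6.20 × 10⁻⁴; βΔS = -2.552 × 10⁻³; sum Δρ/ρ₀ = -1.932 × 10⁻³.
Δρ/ρ₀ < 0, so Δρ < 0: deeper water is lighter → statically unstable; the column would overturn.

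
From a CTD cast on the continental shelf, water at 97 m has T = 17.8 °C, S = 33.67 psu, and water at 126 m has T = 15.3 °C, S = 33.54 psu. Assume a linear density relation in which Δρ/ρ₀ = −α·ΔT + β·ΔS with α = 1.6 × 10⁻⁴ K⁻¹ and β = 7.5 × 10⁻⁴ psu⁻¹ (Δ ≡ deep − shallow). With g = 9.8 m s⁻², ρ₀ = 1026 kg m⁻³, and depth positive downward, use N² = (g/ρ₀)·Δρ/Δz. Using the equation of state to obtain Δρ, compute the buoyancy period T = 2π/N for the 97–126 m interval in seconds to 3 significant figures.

ΔT = -2.5 K, ΔS = -0.13 psu (deep − shallow).
Δρ/ρ₀ = −αΔT + βΔS = 4.00 × 10⁻⁴ − 9.75 × 10⁻⁵ = 3.025 × 10⁻⁴, so Δρ ≈ 0.3104 kg m⁻³.
N² = (g/ρ₀)·Δρ/Δz = g·(Δρ/ρ₀)/Δz = 9.8 × 3.025 × 10⁻⁴ / 29 = 1.0222 × 10⁻⁴ s⁻².
N = √(1.0222 × 10⁻⁴) = 0.010110 rad s⁻¹ → T = 2π/N = 621.48 s ≈ 621 s.

621 s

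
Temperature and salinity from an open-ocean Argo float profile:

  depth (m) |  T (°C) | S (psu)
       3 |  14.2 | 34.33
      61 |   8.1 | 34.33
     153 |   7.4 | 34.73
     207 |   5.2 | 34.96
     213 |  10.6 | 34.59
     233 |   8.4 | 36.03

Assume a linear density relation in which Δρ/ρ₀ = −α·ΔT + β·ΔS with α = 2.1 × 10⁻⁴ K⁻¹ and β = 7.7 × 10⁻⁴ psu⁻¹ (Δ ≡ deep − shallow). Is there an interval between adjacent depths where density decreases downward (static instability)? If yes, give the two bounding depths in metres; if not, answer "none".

Evaluate Δρ/ρ₀ = −αΔT + βΔS across each adjacent pair:
  3–61 m: −αΔT+βΔS = −(2.1 × 10⁻⁴)(-6.1)+(7.7 × 10⁻⁴)(+0.00) = 1.3 × 10⁻³ → stable
  61–153 m: −αΔT+βΔS = −(2.1 × 10⁻⁴)(-0.7)+(7.7 × 10⁻⁴)(+0.40) = 4.6 × 10⁻⁴ → stable
  153–207 m: −αΔT+βΔS = −(2.1 × 10⁻⁴)(-2.2)+(7.7 × 10⁻⁴)(+0.23) = 6.4 × 10⁻⁴ → stable
  207–213 m: −αΔT+βΔS = −(2.1 × 10⁻⁴)(+5.4)+(7.7 × 10⁻⁴)(-0.37) = -1.4 × 10⁻³ → UNSTABLE
  213–233 m: −αΔT+βΔS = −(2.1 × 10⁻⁴)(-2.2)+(7.7 × 10⁻⁴)(+1.44) = 1.6 × 10⁻³ → stable
The 207–213 m interval has Δρ < 0: lighter water underlies denser water.

207–213 m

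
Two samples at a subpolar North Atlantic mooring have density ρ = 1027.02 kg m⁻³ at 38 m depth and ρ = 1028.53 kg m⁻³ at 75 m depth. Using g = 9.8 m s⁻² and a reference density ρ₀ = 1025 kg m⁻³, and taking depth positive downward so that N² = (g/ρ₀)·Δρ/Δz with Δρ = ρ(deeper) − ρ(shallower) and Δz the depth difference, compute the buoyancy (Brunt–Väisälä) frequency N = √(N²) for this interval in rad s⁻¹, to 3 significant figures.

Δρ = 1028.53 − 1027.02 = 1.51 kg m⁻³ over Δz = 75 − 38 = 37 m.
N² = (9.8/1025) × (1.51/37) = 3.9019 × 10⁻⁴ s⁻².
N = √(3.9019 × 10⁻⁴) = 0.019753 rad s⁻¹ ≈ 0.0198 rad s⁻¹.

0.0198 rad s⁻¹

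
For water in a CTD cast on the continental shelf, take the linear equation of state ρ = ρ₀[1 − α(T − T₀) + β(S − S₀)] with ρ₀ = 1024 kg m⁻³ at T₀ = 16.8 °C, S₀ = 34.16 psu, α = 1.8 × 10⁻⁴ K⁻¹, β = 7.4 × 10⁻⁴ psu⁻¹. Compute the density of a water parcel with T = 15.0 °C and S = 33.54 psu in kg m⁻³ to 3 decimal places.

T − T₀ = -1.8 K, S − S₀ = -0.62 psu.
Bracket = 1 − α·(-1.8) + β·(-0.62) = 1 + (-1.348 × 10⁻⁴) = 0.9998652.
ρ = 1024 × 0.9998652 = 1023.862 kg m⁻³.

1023.862 kg m⁻³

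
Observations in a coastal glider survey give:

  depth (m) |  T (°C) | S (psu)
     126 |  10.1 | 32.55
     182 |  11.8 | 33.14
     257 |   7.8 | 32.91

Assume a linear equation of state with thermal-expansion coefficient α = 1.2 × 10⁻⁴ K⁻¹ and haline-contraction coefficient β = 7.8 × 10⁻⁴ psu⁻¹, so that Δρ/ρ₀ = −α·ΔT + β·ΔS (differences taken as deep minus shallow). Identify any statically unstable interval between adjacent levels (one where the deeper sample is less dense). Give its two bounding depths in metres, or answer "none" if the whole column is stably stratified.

none

Evaluate Δρ/ρ₀ = −αΔT + βΔS across each adjacent pair:
  126–182 m: −αΔT+βΔS = −(1.2 × 10⁻⁴)(+1.7)+(7.8 × 10⁻⁴)(+0.59) = 2.6 × 10⁻⁴ → stable
  182–257 m: −αΔT+βΔS = −(1.2 × 10⁻⁴)(-4.0)+(7.8 × 10⁻⁴)(-0.23) = 3.0 × 10⁻⁴ → stable
Every interval has Δρ > 0: the column is stably stratified throughout.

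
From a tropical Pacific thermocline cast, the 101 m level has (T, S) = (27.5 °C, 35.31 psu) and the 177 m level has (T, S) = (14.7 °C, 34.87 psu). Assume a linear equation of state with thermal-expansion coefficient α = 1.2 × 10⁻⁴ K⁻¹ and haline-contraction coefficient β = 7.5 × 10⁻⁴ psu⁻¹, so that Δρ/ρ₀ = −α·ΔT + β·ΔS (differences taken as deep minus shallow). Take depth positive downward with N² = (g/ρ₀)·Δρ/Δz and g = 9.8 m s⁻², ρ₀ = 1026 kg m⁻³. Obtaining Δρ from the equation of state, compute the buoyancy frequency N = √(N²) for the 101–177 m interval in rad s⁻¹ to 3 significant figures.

0.0125 rad s⁻¹

ΔT = -12.8 K, ΔS = -0.44 psu (deep − shallow).
Δρ/ρ₀ = −αΔT + βΔS = 1.536 × 10⁻³ − 3.30 × 10⁻⁴ = 1.206 × 10⁻³, so Δρ ≈ 1.237 kg m⁻³.
N² = (g/ρ₀)·Δρ/Δz = g·(Δρ/ρ₀)/Δz = 9.8 × 1.206 × 10⁻³ / 76 = 1.5551 × 10⁻⁴ s⁻².
N = √(1.5551 × 10⁻⁴) = 0.012470 rad s⁻¹ ≈ 0.0125 rad s⁻¹.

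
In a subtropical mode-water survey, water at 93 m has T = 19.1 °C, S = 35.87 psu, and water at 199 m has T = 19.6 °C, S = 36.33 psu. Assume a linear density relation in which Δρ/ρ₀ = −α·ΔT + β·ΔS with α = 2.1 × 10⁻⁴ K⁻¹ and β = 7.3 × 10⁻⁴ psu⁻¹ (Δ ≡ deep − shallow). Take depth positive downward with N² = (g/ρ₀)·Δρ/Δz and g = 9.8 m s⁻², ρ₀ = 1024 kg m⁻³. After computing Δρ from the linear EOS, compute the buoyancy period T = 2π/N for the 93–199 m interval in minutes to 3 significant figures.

ΔT = +0.5 K, ΔS = +0.46 psu (deep − shallow).
Δρ/ρ₀ = −αΔT + βΔS = -1.05 × 10⁻⁴ + 3.358 × 10⁻⁴ = 2.308 × 10⁻⁴, so Δρ ≈ 0.2363 kg m⁻³.
N² = (g/ρ₀)·Δρ/Δz = g·(Δρ/ρ₀)/Δz = 9.8 × 2.308 × 10⁻⁴ / 106 = 2.1338 × 10⁻⁵ s⁻².
N = √(2.1338 × 10⁻⁵) = 4.6193 × 10⁻³ rad s⁻¹ → T = 2π/N = 1.3602 × 10³ s = 22.670 min ≈ 22.7 min.

22.7 min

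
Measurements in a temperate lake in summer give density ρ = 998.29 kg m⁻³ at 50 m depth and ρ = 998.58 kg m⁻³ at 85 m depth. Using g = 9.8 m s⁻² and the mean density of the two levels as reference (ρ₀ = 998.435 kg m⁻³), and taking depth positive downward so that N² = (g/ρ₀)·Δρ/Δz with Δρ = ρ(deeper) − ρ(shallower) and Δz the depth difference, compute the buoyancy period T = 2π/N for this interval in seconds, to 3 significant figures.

Δρ = 998.58 − 998.29 = 0.29 kg m⁻³ over Δz = 85 − 50 = 35 m.
N² = (9.8/998.435) × (0.29/35) = 8.1327 × 10⁻⁵ s⁻².
N = √(8.1327 × 10⁻⁵) = 9.0181 × 10⁻³ rad s⁻¹, so T = 2π/N = 696.73 s ≈ 697 s.

697 s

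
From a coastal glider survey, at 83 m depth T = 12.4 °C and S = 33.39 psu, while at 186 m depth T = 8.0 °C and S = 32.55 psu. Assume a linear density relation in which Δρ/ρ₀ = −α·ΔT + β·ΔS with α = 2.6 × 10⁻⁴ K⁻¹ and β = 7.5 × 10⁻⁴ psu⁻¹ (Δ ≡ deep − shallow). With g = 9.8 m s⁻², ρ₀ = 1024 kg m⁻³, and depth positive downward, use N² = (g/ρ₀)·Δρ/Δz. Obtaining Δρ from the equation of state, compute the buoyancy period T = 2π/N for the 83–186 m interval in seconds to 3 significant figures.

ΔT = -4.4 K, ΔS = -0.84 psu (deep − shallow).
Δρ/ρ₀ = −αΔT + βΔS = 1.144 × 10⁻³ − 6.30 × 10⁻⁴ = 5.14 × 10⁻⁴, so Δρ ≈ 0.5263 kg m⁻³.
N² = (g/ρ₀)·Δρ/Δz = g·(Δρ/ρ₀)/Δz = 9.8 × 5.14 × 10⁻⁴ / 103 = 4.8905 × 10⁻⁵ s⁻².
N = √(4.8905 × 10⁻⁵) = 6.9932 × 10⁻³ rad s⁻¹ → T = 2π/N = 898.47 s ≈ 898 s.

898 s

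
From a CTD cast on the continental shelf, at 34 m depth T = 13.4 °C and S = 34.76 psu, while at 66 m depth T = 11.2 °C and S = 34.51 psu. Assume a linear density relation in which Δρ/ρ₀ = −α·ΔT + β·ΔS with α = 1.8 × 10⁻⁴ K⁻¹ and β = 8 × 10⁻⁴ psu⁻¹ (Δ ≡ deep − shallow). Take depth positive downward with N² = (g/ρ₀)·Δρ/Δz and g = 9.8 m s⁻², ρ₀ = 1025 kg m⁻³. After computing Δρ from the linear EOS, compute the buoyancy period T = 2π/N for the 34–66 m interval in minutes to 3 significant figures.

13.5 min

ΔT = -2.2 K, ΔS = -0.25 psu (deep − shallow).
Δρ/ρ₀ = −αΔT + βΔS = 3.96 × 10⁻⁴ − 2.00 × 10⁻⁴ = 1.96 × 10⁻⁴, so Δρ ≈ 0.2009 kg m⁻³.
N² = (g/ρ₀)·Δρ/Δz = g·(Δρ/ρ₀)/Δz = 9.8 × 1.96 × 10⁻⁴ / 32 = 6.0025 × 10⁻⁵ s⁻².
N = √(6.0025 × 10⁻⁵) = 7.7476 × 10⁻³ rad s⁻¹ → T = 2π/N = 810.98 s = 13.516 min ≈ 13.5 min.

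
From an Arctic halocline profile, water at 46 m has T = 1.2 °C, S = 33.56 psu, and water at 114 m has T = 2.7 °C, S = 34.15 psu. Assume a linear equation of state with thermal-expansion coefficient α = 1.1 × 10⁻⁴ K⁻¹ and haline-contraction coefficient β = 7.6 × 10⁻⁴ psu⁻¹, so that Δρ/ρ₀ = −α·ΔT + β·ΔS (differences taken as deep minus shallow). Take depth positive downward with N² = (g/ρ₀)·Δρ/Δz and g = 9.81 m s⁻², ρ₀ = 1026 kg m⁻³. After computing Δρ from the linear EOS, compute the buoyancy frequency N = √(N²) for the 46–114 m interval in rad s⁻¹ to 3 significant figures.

ΔT = +1.5 K, ΔS = +0.59 psu (deep − shallow).
Δρ/ρ₀ = −αΔT + βΔS = -1.65 × 10⁻⁴ + 4.484 × 10⁻⁴ = 2.834 × 10⁻⁴, so Δρ ≈ 0.2908 kg m⁻³.
N² = (g/ρ₀)·Δρ/Δz = g·(Δρ/ρ₀)/Δz = 9.81 × 2.834 × 10⁻⁴ / 68 = 4.0885 × 10⁻⁵ s⁻².
N = √(4.0885 × 10⁻⁵) = 6.3941 × 10⁻³ rad s⁻¹ ≈ 6.39 × 10⁻³ rad s⁻¹.

6.39 × 10⁻³ rad s⁻¹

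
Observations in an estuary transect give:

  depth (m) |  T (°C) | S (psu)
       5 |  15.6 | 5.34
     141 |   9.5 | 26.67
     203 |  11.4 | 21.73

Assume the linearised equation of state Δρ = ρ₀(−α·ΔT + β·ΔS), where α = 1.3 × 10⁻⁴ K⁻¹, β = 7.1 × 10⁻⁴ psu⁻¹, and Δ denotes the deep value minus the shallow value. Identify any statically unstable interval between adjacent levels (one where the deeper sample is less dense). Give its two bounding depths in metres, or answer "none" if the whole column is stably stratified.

Evaluate Δρ/ρ₀ = −αΔT + βΔS across each adjacent pair:
  5–141 m: −αΔT+βΔS = −(1.3 × 10⁻⁴)(-6.1)+(7.1 × 10⁻⁴)(+21.33) = 0.016 → stable
  141–203 m: −αΔT+βΔS = −(1.3 × 10⁻⁴)(+1.9)+(7.1 × 10⁻⁴)(-4.94) = -3.8 × 10⁻³ → UNSTABLE
The 141–203 m interval has Δρ < 0: lighter water underlies denser water.

141–203 m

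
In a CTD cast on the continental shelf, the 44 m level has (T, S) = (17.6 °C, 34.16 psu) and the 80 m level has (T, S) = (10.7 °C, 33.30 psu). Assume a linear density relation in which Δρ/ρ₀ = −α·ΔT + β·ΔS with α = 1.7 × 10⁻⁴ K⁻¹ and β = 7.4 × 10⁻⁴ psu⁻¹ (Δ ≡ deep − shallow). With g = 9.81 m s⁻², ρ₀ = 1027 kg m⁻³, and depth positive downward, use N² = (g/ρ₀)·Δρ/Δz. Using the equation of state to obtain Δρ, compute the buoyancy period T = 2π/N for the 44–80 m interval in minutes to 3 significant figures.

ΔT = -6.9 K, ΔS = -0.86 psu (deep − shallow).
Δρ/ρ₀ = −αΔT + βΔS = 1.173 × 10⁻³ − 6.364 × 10⁻⁴ = 5.366 × 10⁻⁴, so Δρ ≈ 0.5511 kg m⁻³.
N² = (g/ρ₀)·Δρ/Δz = g·(Δρ/ρ₀)/Δz = 9.81 × 5.366 × 10⁻⁴ / 36 = 1.4622 × 10⁻⁴ s⁻².
N = √(1.4622 × 10⁻⁴) = 0.012092 rad s⁻¹ → T = 2π/N = 519.62 s = 8.6603 min ≈ 8.66 min.

8.66 min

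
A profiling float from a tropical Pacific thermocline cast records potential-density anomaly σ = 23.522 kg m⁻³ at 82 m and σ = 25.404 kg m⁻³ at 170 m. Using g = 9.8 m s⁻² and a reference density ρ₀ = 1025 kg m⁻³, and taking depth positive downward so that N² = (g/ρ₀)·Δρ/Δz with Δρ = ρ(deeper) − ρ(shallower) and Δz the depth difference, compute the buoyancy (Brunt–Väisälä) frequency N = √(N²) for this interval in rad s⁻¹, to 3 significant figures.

0.0143 rad s⁻¹

Δρ = 1025.404 − 1023.522 = 1.882 kg m⁻³ over Δz = 170 − 82 = 88 m.
N² = (9.8/1025) × (1.882/88) = 2.0447 × 10⁻⁴ s⁻².
N = √(2.0447 × 10⁻⁴) = 0.014299 rad s⁻¹ ≈ 0.0143 rad s⁻¹.
N² > 0, so the interval is statically stable.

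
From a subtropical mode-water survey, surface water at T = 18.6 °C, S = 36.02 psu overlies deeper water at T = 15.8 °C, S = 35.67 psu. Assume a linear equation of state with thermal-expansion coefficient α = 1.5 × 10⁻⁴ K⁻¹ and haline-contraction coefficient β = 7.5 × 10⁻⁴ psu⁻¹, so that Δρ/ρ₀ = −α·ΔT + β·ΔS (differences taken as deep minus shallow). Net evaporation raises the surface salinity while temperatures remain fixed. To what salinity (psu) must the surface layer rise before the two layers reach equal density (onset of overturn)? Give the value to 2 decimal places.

Neutral buoyancy requires −α(T_deep − T_surf) + β(S_deep − S_surf′) = 0.
S_surf′ = S_deep − (α/β)·ΔT = 35.67 − (1.5 × 10⁻⁴/7.5 × 10⁻⁴)·(-2.8) = 36.2300 psu.
Increase required: 36.2300 − 36.02 = 0.2100 psu.

36.23 psu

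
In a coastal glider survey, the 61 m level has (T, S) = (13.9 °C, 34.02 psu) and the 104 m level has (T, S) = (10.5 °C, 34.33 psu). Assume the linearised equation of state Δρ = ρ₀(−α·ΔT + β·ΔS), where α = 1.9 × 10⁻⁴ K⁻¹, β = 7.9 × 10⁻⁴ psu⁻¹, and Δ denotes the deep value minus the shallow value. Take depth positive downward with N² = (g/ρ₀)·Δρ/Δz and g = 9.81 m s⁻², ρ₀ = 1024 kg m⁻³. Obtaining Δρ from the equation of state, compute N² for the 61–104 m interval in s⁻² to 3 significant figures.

2.03 × 10⁻⁴ s⁻²

ΔT = -3.4 K, ΔS = +0.31 psu (deep − shallow).
Δρ/ρ₀ = −αΔT + βΔS = 6.46 × 10⁻⁴ + 2.449 × 10⁻⁴ = 8.909 × 10⁻⁴, so Δρ ≈ 0.9123 kg m⁻³.
N² = (g/ρ₀)·Δρ/Δz = g·(Δρ/ρ₀)/Δz = 9.81 × 8.909 × 10⁻⁴ / 43 = 2.0325 × 10⁻⁴ s⁻² ≈ 2.03 × 10⁻⁴ s⁻².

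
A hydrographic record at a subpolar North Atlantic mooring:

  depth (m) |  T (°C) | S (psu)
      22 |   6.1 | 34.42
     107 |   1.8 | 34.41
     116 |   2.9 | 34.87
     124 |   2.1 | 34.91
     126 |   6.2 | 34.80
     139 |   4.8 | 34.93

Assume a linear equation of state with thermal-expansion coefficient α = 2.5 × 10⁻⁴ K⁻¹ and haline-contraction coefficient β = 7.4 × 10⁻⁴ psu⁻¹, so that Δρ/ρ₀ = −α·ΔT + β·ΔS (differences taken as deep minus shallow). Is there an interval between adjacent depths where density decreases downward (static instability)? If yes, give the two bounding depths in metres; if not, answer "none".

Evaluate Δρ/ρ₀ = −αΔT + βΔS across each adjacent pair:
  22–107 m: −αΔT+βΔS = −(2.5 × 10⁻⁴)(-4.3)+(7.4 × 10⁻⁴)(-0.01) = 1.1 × 10⁻³ → stable
  107–116 m: −αΔT+βΔS = −(2.5 × 10⁻⁴)(+1.1)+(7.4 × 10⁻⁴)(+0.46) = 6.5 × 10⁻⁵ → stable
  116–124 m: −αΔT+βΔS = −(2.5 × 10⁻⁴)(-0.8)+(7.4 × 10⁻⁴)(+0.04) = 2.3 × 10⁻⁴ → stable
  124–126 m: −αΔT+βΔS = −(2.5 × 10⁻⁴)(+4.1)+(7.4 × 10⁻⁴)(-0.11) = -1.1 × 10⁻³ → UNSTABLE
  126–139 m: −αΔT+βΔS = −(2.5 × 10⁻⁴)(-1.4)+(7.4 × 10⁻⁴)(+0.13) = 4.5 × 10⁻⁴ → stable
The 124–126 m interval has Δρ < 0: lighter water underlies denser water.

124–126 m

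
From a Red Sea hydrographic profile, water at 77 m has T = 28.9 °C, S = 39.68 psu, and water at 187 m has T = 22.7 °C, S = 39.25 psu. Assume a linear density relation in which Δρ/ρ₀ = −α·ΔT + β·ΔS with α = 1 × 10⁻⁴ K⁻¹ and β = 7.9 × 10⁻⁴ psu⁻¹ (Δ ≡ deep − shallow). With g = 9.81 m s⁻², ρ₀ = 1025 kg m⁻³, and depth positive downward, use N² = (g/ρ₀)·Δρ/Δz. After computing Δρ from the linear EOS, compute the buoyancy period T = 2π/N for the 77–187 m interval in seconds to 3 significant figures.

1.26 × 10³ s

ΔT = -6.2 K, ΔS = -0.43 psu (deep − shallow).
Δρ/ρ₀ = −αΔT + βΔS = 6.20 × 10⁻⁴ − 3.397 × 10⁻⁴ = 2.803 × 10⁻⁴, so Δρ ≈ 0.2873 kg m⁻³.
N² = (g/ρ₀)·Δρ/Δz = g·(Δρ/ρ₀)/Δz = 9.81 × 2.803 × 10⁻⁴ / 110 = 2.4998 × 10⁻⁵ s⁻².
N = √(2.4998 × 10⁻⁵) = 4.9998 × 10⁻³ rad s⁻¹ → T = 2π/N = 1.2567 × 10³ s ≈ 1.26 × 10³ s.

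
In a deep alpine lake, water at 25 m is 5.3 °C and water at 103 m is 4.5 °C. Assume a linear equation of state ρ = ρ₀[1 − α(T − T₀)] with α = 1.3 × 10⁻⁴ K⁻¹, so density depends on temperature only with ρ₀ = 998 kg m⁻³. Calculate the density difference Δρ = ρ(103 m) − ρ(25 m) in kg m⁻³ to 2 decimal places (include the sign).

+0.10 kg m⁻³

ΔT = -0.8 K, Δρ/ρ₀ = −αΔT = 1.04 × 10⁻⁴.
Δρ = 998 × (1.04 × 10⁻⁴) = +0.10 kg m⁻³.
Positive Δρ: denser below, stable.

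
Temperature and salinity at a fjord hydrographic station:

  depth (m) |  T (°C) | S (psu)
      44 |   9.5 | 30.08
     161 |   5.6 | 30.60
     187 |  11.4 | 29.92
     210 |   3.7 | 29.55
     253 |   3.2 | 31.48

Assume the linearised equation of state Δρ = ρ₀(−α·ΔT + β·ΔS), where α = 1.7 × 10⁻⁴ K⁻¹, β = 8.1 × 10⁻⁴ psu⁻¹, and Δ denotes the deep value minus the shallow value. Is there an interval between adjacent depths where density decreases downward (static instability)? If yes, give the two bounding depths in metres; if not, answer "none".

161–187 m

Evaluate Δρ/ρ₀ = −αΔT + βΔS across each adjacent pair:
  44–161 m: −αΔT+βΔS = −(1.7 × 10⁻⁴)(-3.9)+(8.1 × 10⁻⁴)(+0.52) = 1.1 × 10⁻³ → stable
  161–187 m: −αΔT+βΔS = −(1.7 × 10⁻⁴)(+5.8)+(8.1 × 10⁻⁴)(-0.68) = -1.5 × 10⁻³ → UNSTABLE
  187–210 m: −αΔT+βΔS = −(1.7 × 10⁻⁴)(-7.7)+(8.1 × 10⁻⁴)(-0.37) = 1.0 × 10⁻³ → stable
  210–253 m: −αΔT+βΔS = −(1.7 × 10⁻⁴)(-0.5)+(8.1 × 10⁻⁴)(+1.93) = 1.6 × 10⁻³ → stable
The 161–187 m interval has Δρ < 0: lighter water underlies denser water.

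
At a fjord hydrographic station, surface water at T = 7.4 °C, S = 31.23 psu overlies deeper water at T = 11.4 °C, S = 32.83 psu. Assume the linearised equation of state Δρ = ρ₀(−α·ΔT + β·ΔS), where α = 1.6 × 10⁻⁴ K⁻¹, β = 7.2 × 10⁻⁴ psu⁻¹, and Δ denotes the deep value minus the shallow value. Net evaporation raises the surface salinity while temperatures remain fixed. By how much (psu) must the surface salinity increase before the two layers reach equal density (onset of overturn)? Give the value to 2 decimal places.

Neutral buoyancy requires −α(T_deep − T_surf) + β(S_deep − S_surf′) = 0.
S_surf′ = S_deep − (α/β)·ΔT = 32.83 − (1.6 × 10⁻⁴/7.2 × 10⁻⁴)·(+4.0) = 31.9411 psu.
Increase required: 31.9411 − 31.23 = 0.7111 psu.

0.71 psu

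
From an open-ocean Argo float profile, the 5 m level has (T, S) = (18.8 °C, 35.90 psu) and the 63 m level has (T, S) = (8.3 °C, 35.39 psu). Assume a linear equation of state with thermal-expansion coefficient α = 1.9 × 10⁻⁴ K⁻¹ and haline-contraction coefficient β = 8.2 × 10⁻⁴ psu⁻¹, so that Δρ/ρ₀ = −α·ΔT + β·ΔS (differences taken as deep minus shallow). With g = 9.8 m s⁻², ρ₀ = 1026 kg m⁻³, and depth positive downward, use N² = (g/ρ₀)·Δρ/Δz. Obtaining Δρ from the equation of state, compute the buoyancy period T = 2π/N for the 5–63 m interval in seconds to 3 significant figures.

385 s

ΔT = -10.5 K, ΔS = -0.51 psu (deep − shallow).
Δρ/ρ₀ = −αΔT + βΔS = 1.995 × 10⁻³ − 4.182 × 10⁻⁴ = 1.5768 × 10⁻³, so Δρ ≈ 1.618 kg m⁻³.
N² = (g/ρ₀)·Δρ/Δz = g·(Δρ/ρ₀)/Δz = 9.8 × 1.5768 × 10⁻³ / 58 = 2.6642 × 10⁻⁴ s⁻².
N = √(2.6642 × 10⁻⁴) = 0.016322 rad s⁻¹ → T = 2π/N = 384.95 s ≈ 385 s.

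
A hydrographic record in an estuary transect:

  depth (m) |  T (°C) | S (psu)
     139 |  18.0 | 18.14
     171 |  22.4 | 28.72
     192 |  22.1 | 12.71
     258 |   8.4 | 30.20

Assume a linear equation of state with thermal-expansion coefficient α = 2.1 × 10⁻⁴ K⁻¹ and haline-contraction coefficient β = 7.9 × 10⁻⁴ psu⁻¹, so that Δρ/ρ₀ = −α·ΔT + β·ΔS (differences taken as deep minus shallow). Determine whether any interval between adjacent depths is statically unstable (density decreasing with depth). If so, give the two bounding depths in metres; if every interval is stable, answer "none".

Evaluate Δρ/ρ₀ = −αΔT + βΔS across each adjacent pair:
  139–171 m: −αΔT+βΔS = −(2.1 × 10⁻⁴)(+4.4)+(7.9 × 10⁻⁴)(+10.58) = 7.4 × 10⁻³ → stable
  171–192 m: −αΔT+βΔS = −(2.1 × 10⁻⁴)(-0.3)+(7.9 × 10⁻⁴)(-16.01) = -0.013 → UNSTABLE
  192–258 m: −αΔT+βΔS = −(2.1 × 10⁻⁴)(-13.7)+(7.9 × 10⁻⁴)(+17.49) = 0.017 → stable
The 171–192 m interval has Δρ < 0: lighter water underlies denser water.

171–192 m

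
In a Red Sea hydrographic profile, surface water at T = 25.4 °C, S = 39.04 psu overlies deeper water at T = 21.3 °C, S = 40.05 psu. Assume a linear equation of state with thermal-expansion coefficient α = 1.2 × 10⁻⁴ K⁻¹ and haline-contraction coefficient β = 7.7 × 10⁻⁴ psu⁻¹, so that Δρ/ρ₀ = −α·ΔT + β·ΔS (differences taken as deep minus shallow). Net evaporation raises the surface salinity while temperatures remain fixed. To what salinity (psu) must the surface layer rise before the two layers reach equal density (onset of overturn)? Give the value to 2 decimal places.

Neutral buoyancy requires −α(T_deep − T_surf) + β(S_deep − S_surf′) = 0.
S_surf′ = S_deep − (α/β)·ΔT = 40.05 − (1.2 × 10⁻⁴/7.7 × 10⁻⁴)·(-4.1) = 40.6890 psu.
Increase required: 40.6890 − 39.04 = 1.6490 psu.

40.69 psu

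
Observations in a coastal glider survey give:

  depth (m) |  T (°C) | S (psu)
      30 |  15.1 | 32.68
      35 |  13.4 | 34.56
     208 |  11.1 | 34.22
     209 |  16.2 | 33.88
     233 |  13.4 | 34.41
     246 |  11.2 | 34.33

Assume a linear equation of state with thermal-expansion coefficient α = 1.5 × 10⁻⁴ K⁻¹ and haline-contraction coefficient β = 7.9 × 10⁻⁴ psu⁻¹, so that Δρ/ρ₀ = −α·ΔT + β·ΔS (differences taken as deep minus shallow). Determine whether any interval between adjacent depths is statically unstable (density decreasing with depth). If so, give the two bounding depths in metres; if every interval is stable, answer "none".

Evaluate Δρ/ρ₀ = −αΔT + βΔS across each adjacent pair:
  30–35 m: −αΔT+βΔS = −(1.5 × 10⁻⁴)(-1.7)+(7.9 × 10⁻⁴)(+1.88) = 1.7 × 10⁻³ → stable
  35–208 m: −αΔT+βΔS = −(1.5 × 10⁻⁴)(-2.3)+(7.9 × 10⁻⁴)(-0.34) = 7.6 × 10⁻⁵ → stable
  208–209 m: −αΔT+βΔS = −(1.5 × 10⁻⁴)(+5.1)+(7.9 × 10⁻⁴)(-0.34) = -1.0 × 10⁻³ → UNSTABLE
  209–233 m: −αΔT+βΔS = −(1.5 × 10⁻⁴)(-2.8)+(7.9 × 10⁻⁴)(+0.53) = 8.4 × 10⁻⁴ → stable
  233–246 m: −αΔT+βΔS = −(1.5 × 10⁻⁴)(-2.2)+(7.9 × 10⁻⁴)(-0.08) = 2.7 × 10⁻⁴ → stable
The 208–209 m interval has Δρ < 0: lighter water underlies denser water.

208–209 m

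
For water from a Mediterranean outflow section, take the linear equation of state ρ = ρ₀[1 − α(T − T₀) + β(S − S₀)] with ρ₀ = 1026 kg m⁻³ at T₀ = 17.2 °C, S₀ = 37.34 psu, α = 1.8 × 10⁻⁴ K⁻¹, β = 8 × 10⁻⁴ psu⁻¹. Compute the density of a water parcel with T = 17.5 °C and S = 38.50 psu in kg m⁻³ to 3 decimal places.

T − T₀ = +0.3 K, S − S₀ = +1.16 psu.
Bracket = 1 − α·(+0.3) + β·(+1.16) = 1 + (8.74 × 10⁻⁴) = 1.0008740.
ρ = 1026 × 1.0008740 = 1026.897 kg m⁻³.

1026.897 kg m⁻³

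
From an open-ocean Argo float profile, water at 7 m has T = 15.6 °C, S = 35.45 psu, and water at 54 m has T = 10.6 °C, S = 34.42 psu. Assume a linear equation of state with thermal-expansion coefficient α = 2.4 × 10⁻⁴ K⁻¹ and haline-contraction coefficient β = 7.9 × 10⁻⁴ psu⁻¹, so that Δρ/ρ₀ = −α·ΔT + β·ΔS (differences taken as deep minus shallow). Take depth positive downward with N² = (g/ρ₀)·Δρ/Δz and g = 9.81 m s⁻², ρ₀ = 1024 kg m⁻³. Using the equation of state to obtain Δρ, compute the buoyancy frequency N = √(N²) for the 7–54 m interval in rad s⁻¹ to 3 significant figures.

ΔT = -5.0 K, ΔS = -1.03 psu (deep − shallow).
Δρ/ρ₀ = −αΔT + βΔS = 1.20 × 10⁻³ − 8.137 × 10⁻⁴ = 3.863 × 10⁻⁴, so Δρ ≈ 0.3956 kg m⁻³.
N² = (g/ρ₀)·Δρ/Δz = g·(Δρ/ρ₀)/Δz = 9.81 × 3.863 × 10⁻⁴ / 47 = 8.0630 × 10⁻⁵ s⁻².
N = √(8.0630 × 10⁻⁵) = 8.9794 × 10⁻³ rad s⁻¹ ≈ 8.98 × 10⁻³ rad s⁻¹.

8.98 × 10⁻³ rad s⁻¹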